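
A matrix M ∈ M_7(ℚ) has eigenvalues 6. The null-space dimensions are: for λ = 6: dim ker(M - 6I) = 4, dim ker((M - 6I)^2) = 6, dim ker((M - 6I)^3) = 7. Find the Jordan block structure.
Jordan blocks: (6, 3), (6, 2), (6, 1), (6, 1)

λ = 6: successive nullity increments [4, 2, 1] count blocks of size ≥ k; block sizes are [3, 2, 1, 1].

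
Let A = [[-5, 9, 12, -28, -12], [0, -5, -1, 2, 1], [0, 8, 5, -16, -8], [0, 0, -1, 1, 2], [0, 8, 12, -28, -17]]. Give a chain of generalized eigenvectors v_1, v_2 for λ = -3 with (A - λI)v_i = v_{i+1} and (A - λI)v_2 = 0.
v_1 = [[1, 0, 1, 0, 1]]^T, v_2 = [[-2, 0, 0, 1, -2]]^T

We seek v_1 ∈ ker((A + 3I)^2) \ ker(A + 3I), then set v_{i+1} = (A + 3I) v_i.

One such chain is v_1 = [[1, 0, 1, 0, 1]]^T, v_2 = [[-2, 0, 0, 1, -2]]^T. Check: (A + 3I) v_2 = [[0, 0, 0, 0, 0]]^T = 0.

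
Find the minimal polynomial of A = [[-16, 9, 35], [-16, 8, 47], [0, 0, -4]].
The characteristic polynomial factors as (x + 4)^3. The minimal polynomial is ∏(x - λ)^{k_λ} where k_λ is the size of the largest Jordan block at λ.

For λ = -4: rank(A + 4I) = 2, and the largest Jordan block has size 3 (the smallest k with rank((A + 4I)^k) = rank((A + 4I)^(k+1))).

So m_A(x) = (x + 4)^3.

m_A(x) = (x + 4)^3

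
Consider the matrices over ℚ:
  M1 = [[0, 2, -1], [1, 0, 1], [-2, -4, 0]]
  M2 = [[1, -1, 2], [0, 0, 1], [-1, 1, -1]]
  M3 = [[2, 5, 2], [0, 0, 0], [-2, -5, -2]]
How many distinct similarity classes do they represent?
2 classes: {M1, M2}, {M3}

Characteristic polynomials: χ_{M1} = x^3, χ_{M2} = x^3, χ_{M3} = x^3.

{M1, M2}: invariant factors x^3.

{M3}: invariant factors x, x^2.

Matrices are similar if and only if their invariant-factor lists agree; the partition into similarity classes is {M1, M2}, {M3}.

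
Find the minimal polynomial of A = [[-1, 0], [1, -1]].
The characteristic polynomial factors as (x + 1)^2. The minimal polynomial is ∏(x - λ)^{k_λ} where k_λ is the size of the largest Jordan block at λ.

For λ = -1: rank(A + I) = 1, and the largest Jordan block has size 2 (the smallest k with rank((A + I)^k) = rank((A + I)^(k+1))).

So m_A(x) = (x + 1)^2.

m_A(x) = (x + 1)^2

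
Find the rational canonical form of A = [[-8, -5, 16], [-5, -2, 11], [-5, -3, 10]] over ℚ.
The invariant factors of A (the non-unit diagonal entries of the Smith normal form of xI - A over ℚ[x]) are x^3 + 4x - 1, each dividing the next. The characteristic polynomial is their product, x^3 + 4x - 1.

The rational canonical form is the block-diagonal matrix of companion matrices C(f_i):
R = [[0, 0, 1], [1, 0, -4], [0, 1, 0]].

Note the characteristic polynomial does not split into linear factors over ℚ, so A has no Jordan form over ℚ; the rational canonical form exists over any field.

R = [[0, 0, 1], [1, 0, -4], [0, 1, 0]]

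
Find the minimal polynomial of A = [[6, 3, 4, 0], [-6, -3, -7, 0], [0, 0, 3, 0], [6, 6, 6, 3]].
The characteristic polynomial factors as x(x - 3)^3. The minimal polynomial is ∏(x - λ)^{k_λ} where k_λ is the size of the largest Jordan block at λ.

For λ = 0: rank(A) = 3, and the largest Jordan block has size 1 (the smallest k with rank(A^k) = rank(A^(k+1))).
For λ = 3: rank(A - 3I) = 2, and the largest Jordan block has size 2 (the smallest k with rank((A - 3I)^k) = rank((A - 3I)^(k+1))).

So m_A(x) = x(x - 3)^2.

m_A(x) = x(x - 3)^2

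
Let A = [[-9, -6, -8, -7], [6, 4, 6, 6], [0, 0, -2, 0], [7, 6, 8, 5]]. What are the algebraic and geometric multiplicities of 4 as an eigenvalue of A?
The characteristic polynomial is (x - 4)(x + 2)^3, so the factor x - 4 appears with exponent 1: the algebraic multiplicity is 1.

rank(A - 4I) = 3, so the eigenspace has dimension 4 - 3 = 1: the geometric multiplicity is 1.

algebraic multiplicity 1, geometric multiplicity 1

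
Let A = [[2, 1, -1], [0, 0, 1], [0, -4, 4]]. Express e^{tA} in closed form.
e^{tA} = [[e^{2*t}, t*(t + 1)*e^{2*t}, t*(-t - 2)*e^{2*t}/2], [0, (1 - 2*t)*e^{2*t}, t*e^{2*t}], [0, -4*t*e^{2*t}, (2*t + 1)*e^{2*t}]]

A has Jordan form J = [[2, 1, 0], [0, 2, 1], [0, 0, 2]] with A = PJP^{-1}, so e^{tA} = P e^{tJ} P^{-1}.

For a Jordan block J_k(λ), e^{tJ_k(λ)} = e^{λt} · (I + tN + t^2 N^2/2! + ... + t^{k-1} N^{k-1}/(k-1)!) where N is the nilpotent superdiagonal part.

Assembling the blocks and conjugating back gives the entries of e^{tA} as shown above.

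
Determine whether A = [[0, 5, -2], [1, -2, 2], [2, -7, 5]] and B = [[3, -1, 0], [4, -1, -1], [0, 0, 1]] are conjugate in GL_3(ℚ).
Two matrices over a field are similar if and only if they have the same invariant factors.

Both A and B have characteristic polynomial (x - 1)^3 and minimal polynomial (x - 1)^3. Computing further, both have invariant factors (x - 1)^3. Hence A and B are similar.

Yes.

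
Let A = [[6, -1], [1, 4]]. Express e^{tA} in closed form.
A has Jordan form J = [[5, 1], [0, 5]] with A = PJP^{-1}, so e^{tA} = P e^{tJ} P^{-1}.

For a Jordan block J_k(λ), e^{tJ_k(λ)} = e^{λt} · (I + tN + t^2 N^2/2! + ... + t^{k-1} N^{k-1}/(k-1)!) where N is the nilpotent superdiagonal part.

Assembling the blocks and conjugating back gives the entries of e^{tA} as shown above.

e^{tA} = [[(t + 1)*e^{5*t}, -t*e^{5*t}], [t*e^{5*t}, (1 - t)*e^{5*t}]]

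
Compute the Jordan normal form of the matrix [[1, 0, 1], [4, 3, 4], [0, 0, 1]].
J = [[1, 1, 0], [0, 1, 0], [0, 0, 3]]

The characteristic polynomial is det(xI - A) = (x - 3)(x - 1)^2, so the eigenvalues are 1 (algebraic multiplicity 2), 3 (algebraic multiplicity 1).

For λ = 1: rank(A - I) = 2, rank((A - I)^2) = 1. The eigenspace has dimension 3 - 2 = 1, so there is 1 Jordan block; the rank sequence gives block sizes [2].

For λ = 3: algebraic multiplicity 1 gives one 1×1 block.

Assembling the blocks gives the Jordan form J above.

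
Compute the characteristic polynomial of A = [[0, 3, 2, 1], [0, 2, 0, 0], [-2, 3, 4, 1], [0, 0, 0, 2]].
xI - A = [[x, -3, -2, -1], [0, x - 2, 0, 0], [2, -3, x - 4, -1], [0, 0, 0, x - 2]].

Expanding det(xI - A) along the first row:
det(xI - A) = + (x)·det([[x - 2, 0, 0], [-3, x - 4, -1], [0, 0, x - 2]]) - (-3)·det([[0, 0, 0], [2, x - 4, -1], [0, 0, x - 2]]) + (-2)·det([[0, x - 2, 0], [2, -3, -1], [0, 0, x - 2]]) - (-1)·det([[0, x - 2, 0], [2, -3, x - 4], [0, 0, 0]]).

Evaluating gives χ_A(x) = x^4 - 8x^3 + 24x^2 - 32x + 16 = (x - 2)^4.

χ_A(x) = (x - 2)^4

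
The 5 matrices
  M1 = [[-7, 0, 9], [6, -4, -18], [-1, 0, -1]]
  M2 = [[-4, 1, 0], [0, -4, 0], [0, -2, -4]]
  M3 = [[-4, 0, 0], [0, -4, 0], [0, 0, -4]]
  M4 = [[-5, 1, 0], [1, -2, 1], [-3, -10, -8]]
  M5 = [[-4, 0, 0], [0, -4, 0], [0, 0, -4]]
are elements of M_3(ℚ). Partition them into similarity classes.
3 classes: {M1, M2}, {M3, M5}, {M4}

Characteristic polynomials: χ_{M1} = (x + 4)^3, χ_{M2} = (x + 4)^3, χ_{M3} = (x + 4)^3, χ_{M4} = (x + 5)^3, χ_{M5} = (x + 4)^3.

{M1, M2}: invariant factors x + 4, (x + 4)^2.

{M3, M5}: invariant factors x + 4, x + 4, x + 4.

{M4}: invariant factors (x + 5)^3.

Matrices are similar if and only if their invariant-factor lists agree; the partition into similarity classes is {M1, M2}, {M3, M5}, {M4}.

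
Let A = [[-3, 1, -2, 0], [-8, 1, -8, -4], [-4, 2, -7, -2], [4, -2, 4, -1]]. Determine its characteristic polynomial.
xI - A = [[x + 3, -1, 2, 0], [8, x - 1, 8, 4], [4, -2, x + 7, 2], [-4, 2, -4, x + 1]].

Expanding det(xI - A) along the first row:
det(xI - A) = + (x + 3)·det([[x - 1, 8, 4], [-2, x + 7, 2], [2, -4, x + 1]]) - (-1)·det([[8, 8, 4], [4, x + 7, 2], [-4, -4, x + 1]]) + (2)·det([[8, x - 1, 4], [4, -2, 2], [-4, 2, x + 1]]) - (0)·det([[8, x - 1, 8], [4, -2, x + 7], [-4, 2, -4]]).

Evaluating gives χ_A(x) = x^4 + 10x^3 + 36x^2 + 54x + 27 = (x + 1)(x + 3)^3.

χ_A(x) = (x + 1)(x + 3)^3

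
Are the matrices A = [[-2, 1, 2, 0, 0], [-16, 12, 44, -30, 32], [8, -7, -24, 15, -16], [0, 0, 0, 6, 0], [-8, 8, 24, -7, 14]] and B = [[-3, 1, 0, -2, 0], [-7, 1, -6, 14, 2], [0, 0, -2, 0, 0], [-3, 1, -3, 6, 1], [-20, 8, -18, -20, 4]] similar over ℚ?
Two matrices over a field are similar if and only if they have the same invariant factors.

Both A and B have characteristic polynomial (x - 6)^2(x + 2)^3 and minimal polynomial (x - 6)^2(x + 2)^2. Computing further, both have invariant factors x + 2, (x - 6)^2(x + 2)^2. Hence A and B are similar.

Yes.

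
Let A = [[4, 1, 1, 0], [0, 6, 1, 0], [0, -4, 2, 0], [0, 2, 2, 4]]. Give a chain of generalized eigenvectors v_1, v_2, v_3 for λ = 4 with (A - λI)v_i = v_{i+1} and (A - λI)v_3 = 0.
We seek v_1 ∈ ker((A - 4I)^3) \ ker((A - 4I)^2), then set v_{i+1} = (A - 4I) v_i.

One such chain is v_1 = [[0, -1, 1, -2]]^T, v_2 = [[0, -1, 2, 0]]^T, v_3 = [[1, 0, 0, 2]]^T. Check: (A - 4I) v_3 = [[0, 0, 0, 0]]^T = 0.

v_1 = [[0, -1, 1, -2]]^T, v_2 = [[0, -1, 2, 0]]^T, v_3 = [[1, 0, 0, 2]]^T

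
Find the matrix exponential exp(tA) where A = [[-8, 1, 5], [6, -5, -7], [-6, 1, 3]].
e^{tA} = [[(3 - 2*e^{2*t})*e^{-4*t}, t*e^{-4*t}, (t + 2*e^{2*t} - 2)*e^{-4*t}], [(3*e^{2*t} - 3)*e^{-4*t}, (1 - t)*e^{-4*t}, (-t - 3*e^{2*t} + 3)*e^{-4*t}], [3*(1 - e^{2*t})*e^{-4*t}, t*e^{-4*t}, (t + 3*e^{2*t} - 2)*e^{-4*t}]]

A has Jordan form J = [[-4, 1, 0], [0, -4, 0], [0, 0, -2]] with A = PJP^{-1}, so e^{tA} = P e^{tJ} P^{-1}.

For a Jordan block J_k(λ), e^{tJ_k(λ)} = e^{λt} · (I + tN + t^2 N^2/2! + ... + t^{k-1} N^{k-1}/(k-1)!) where N is the nilpotent superdiagonal part.

Assembling the blocks and conjugating back gives the entries of e^{tA} as shown above.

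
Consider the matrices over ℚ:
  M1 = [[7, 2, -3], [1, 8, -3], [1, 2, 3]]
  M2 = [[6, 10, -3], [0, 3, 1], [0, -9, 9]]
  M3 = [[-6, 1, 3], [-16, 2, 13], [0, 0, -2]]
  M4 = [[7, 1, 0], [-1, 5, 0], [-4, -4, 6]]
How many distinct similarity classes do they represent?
Characteristic polynomials: χ_{M1} = (x - 6)^3, χ_{M2} = (x - 6)^3, χ_{M3} = (x + 2)^3, χ_{M4} = (x - 6)^3.

{M1, M4}: invariant factors x - 6, (x - 6)^2.

{M2}: invariant factors (x - 6)^3.

{M3}: invariant factors (x + 2)^3.

Matrices are similar if and only if their invariant-factor lists agree; the partition into similarity classes is {M1, M4}, {M2}, {M3}.

3 classes: {M1, M4}, {M2}, {M3}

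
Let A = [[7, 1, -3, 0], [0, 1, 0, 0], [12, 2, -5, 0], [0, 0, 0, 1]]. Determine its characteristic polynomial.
xI - A = [[x - 7, -1, 3, 0], [0, x - 1, 0, 0], [-12, -2, x + 5, 0], [0, 0, 0, x - 1]].

Expanding det(xI - A) along the first row:
det(xI - A) = + (x - 7)·det([[x - 1, 0, 0], [-2, x + 5, 0], [0, 0, x - 1]]) - (-1)·det([[0, 0, 0], [-12, x + 5, 0], [0, 0, x - 1]]) + (3)·det([[0, x - 1, 0], [-12, -2, 0], [0, 0, x - 1]]) - (0)·det([[0, x - 1, 0], [-12, -2, x + 5], [0, 0, 0]]).

Evaluating gives χ_A(x) = x^4 - 4x^3 + 6x^2 - 4x + 1 = (x - 1)^4.

χ_A(x) = (x - 1)^4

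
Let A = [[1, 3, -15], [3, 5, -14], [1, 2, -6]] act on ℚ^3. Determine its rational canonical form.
The invariant factors of A (the non-unit diagonal entries of the Smith normal form of xI - A over ℚ[x]) are x^3 + 3x + 5, each dividing the next. The characteristic polynomial is their product, x^3 + 3x + 5.

The rational canonical form is the block-diagonal matrix of companion matrices C(f_i):
R = [[0, 0, -5], [1, 0, -3], [0, 1, 0]].

Note the characteristic polynomial does not split into linear factors over ℚ, so A has no Jordan form over ℚ; the rational canonical form exists over any field.

R = [[0, 0, -5], [1, 0, -3], [0, 1, 0]]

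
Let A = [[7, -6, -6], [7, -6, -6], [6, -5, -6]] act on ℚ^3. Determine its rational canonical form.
The invariant factors of A (the non-unit diagonal entries of the Smith normal form of xI - A over ℚ[x]) are x^2(x + 5), each dividing the next. The characteristic polynomial is their product, x^2(x + 5).

The rational canonical form is the block-diagonal matrix of companion matrices C(f_i):
R = [[0, 0, 0], [1, 0, 0], [0, 1, -5]].

R = [[0, 0, 0], [1, 0, 0], [0, 1, -5]]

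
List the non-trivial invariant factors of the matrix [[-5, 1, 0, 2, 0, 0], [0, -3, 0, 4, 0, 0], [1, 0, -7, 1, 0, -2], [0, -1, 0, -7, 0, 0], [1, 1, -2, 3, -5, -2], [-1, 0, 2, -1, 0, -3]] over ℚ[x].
x + 5, x + 5, (x + 5)^2, (x + 5)^2

The Jordan structure of A has elementary divisors (x + 5)^2, (x + 5)^2, (x + 5), (x + 5). Arranging the block sizes at each eigenvalue in decreasing order and taking row products gives the invariant factors.

Invariant factors (smallest first, each dividing the next): x + 5, x + 5, (x + 5)^2, (x + 5)^2.

Check: the last factor (x + 5)^2 is the minimal polynomial, and the product (x + 5)^6 is the characteristic polynomial.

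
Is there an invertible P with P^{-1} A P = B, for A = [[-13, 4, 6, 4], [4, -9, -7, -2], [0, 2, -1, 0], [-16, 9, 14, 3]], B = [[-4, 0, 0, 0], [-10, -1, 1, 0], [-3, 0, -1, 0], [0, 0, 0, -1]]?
trace(A) = -20 but trace(B) = -7. The trace is a similarity invariant, so A and B are not similar.

No.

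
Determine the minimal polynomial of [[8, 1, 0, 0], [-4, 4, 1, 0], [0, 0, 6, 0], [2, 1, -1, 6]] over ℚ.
m_A(x) = (x - 6)^3

The characteristic polynomial factors as (x - 6)^4. The minimal polynomial is ∏(x - λ)^{k_λ} where k_λ is the size of the largest Jordan block at λ.

For λ = 6: rank(A - 6I) = 2, and the largest Jordan block has size 3 (the smallest k with rank((A - 6I)^k) = rank((A - 6I)^(k+1))).

So m_A(x) = (x - 6)^3.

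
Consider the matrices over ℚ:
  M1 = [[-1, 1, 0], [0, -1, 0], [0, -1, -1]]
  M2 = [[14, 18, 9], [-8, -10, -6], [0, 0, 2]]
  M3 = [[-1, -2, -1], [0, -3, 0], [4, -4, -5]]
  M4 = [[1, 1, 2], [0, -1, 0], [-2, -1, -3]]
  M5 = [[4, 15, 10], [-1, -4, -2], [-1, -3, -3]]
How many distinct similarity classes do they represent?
Characteristic polynomials: χ_{M1} = (x + 1)^3, χ_{M2} = (x - 2)^3, χ_{M3} = (x + 3)^3, χ_{M4} = (x + 1)^3, χ_{M5} = (x + 1)^3.

{M1, M4, M5}: invariant factors x + 1, (x + 1)^2.

{M2}: invariant factors x - 2, (x - 2)^2.

{M3}: invariant factors x + 3, (x + 3)^2.

Matrices are similar if and only if their invariant-factor lists agree; the partition into similarity classes is {M1, M4, M5}, {M2}, {M3}.

3 classes: {M1, M4, M5}, {M2}, {M3}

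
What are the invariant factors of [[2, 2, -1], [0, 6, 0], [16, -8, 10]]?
The Jordan structure of A has elementary divisors (x - 6)^2, (x - 6). Arranging the block sizes at each eigenvalue in decreasing order and taking row products gives the invariant factors.

Invariant factors (smallest first, each dividing the next): x - 6, (x - 6)^2.

Check: the last factor (x - 6)^2 is the minimal polynomial, and the product (x - 6)^3 is the characteristic polynomial.

x - 6, (x - 6)^2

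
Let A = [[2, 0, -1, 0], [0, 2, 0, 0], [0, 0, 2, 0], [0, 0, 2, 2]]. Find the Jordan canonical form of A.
The characteristic polynomial is det(xI - A) = (x - 2)^4, so the eigenvalues are 2 (algebraic multiplicity 4).

For λ = 2: rank(A - 2I) = 1, rank((A - 2I)^2) = 0. The eigenspace has dimension 4 - 1 = 3, so there are 3 Jordan blocks; the rank sequence gives block sizes [2, 1, 1].

Assembling the blocks gives the Jordan form J above.

J = [[2, 1, 0, 0], [0, 2, 0, 0], [0, 0, 2, 0], [0, 0, 0, 2]]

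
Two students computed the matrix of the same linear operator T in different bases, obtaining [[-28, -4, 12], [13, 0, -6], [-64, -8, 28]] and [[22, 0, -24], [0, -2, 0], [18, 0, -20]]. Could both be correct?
No.

Both have characteristic polynomial (x - 4)(x + 2)^2, but the minimal polynomial of A is (x - 4)(x + 2)^2 while the minimal polynomial of B is (x - 4)(x + 2). The minimal polynomial is a similarity invariant, so A and B are not similar.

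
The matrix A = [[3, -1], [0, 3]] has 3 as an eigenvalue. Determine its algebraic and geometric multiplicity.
algebraic multiplicity 2, geometric multiplicity 1

The characteristic polynomial is (x - 3)^2, so the factor x - 3 appears with exponent 2: the algebraic multiplicity is 2.

rank(A - 3I) = 1, so the eigenspace has dimension 2 - 1 = 1: the geometric multiplicity is 1.

Since 1 < 2, A is not diagonalizable.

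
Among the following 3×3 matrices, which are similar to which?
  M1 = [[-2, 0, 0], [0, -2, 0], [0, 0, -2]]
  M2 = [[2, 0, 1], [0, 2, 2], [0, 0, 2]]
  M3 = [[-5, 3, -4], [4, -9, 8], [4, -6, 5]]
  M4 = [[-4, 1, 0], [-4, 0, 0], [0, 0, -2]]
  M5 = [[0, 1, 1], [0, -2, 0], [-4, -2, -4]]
4 classes: {M1}, {M2}, {M3}, {M4, M5}

Characteristic polynomials: χ_{M1} = (x + 2)^3, χ_{M2} = (x - 2)^3, χ_{M3} = (x + 3)^3, χ_{M4} = (x + 2)^3, χ_{M5} = (x + 2)^3.

{M1}: invariant factors x + 2, x + 2, x + 2.

{M2}: invariant factors x - 2, (x - 2)^2.

{M3}: invariant factors x + 3, (x + 3)^2.

{M4, M5}: invariant factors x + 2, (x + 2)^2.

Matrices are similar if and only if their invariant-factor lists agree; the partition into similarity classes is {M1}, {M2}, {M3}, {M4, M5}.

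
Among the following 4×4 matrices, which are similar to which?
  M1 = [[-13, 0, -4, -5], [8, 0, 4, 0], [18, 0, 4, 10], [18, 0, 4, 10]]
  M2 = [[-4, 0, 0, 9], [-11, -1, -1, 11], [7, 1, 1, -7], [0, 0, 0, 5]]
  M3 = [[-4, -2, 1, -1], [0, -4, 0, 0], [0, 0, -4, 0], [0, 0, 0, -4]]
3 classes: {M1}, {M2}, {M3}

Characteristic polynomials: χ_{M1} = x^2(x - 5)(x + 4), χ_{M2} = x^2(x - 5)(x + 4), χ_{M3} = (x + 4)^4.

{M1}: invariant factors x, x(x - 5)(x + 4).

{M2}: invariant factors x^2(x - 5)(x + 4).

{M3}: invariant factors x + 4, x + 4, (x + 4)^2.

Matrices are similar if and only if their invariant-factor lists agree; the partition into similarity classes is {M1}, {M2}, {M3}.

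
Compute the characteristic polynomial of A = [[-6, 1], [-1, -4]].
χ_A(x) = (x + 5)^2

xI - A = [[x + 6, -1], [1, x + 4]].

Expanding det(xI - A) along the first row:
det(xI - A) = + (x + 6)·det([[x + 4]]) - (-1)·det([[1]]).

Evaluating gives χ_A(x) = x^2 + 10x + 25 = (x + 5)^2.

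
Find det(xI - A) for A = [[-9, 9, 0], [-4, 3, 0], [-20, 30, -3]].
xI - A = [[x + 9, -9, 0], [4, x - 3, 0], [20, -30, x + 3]].

Expanding det(xI - A) along the first row:
det(xI - A) = + (x + 9)·det([[x - 3, 0], [-30, x + 3]]) - (-9)·det([[4, 0], [20, x + 3]]) + (0)·det([[4, x - 3], [20, -30]]).

Evaluating gives χ_A(x) = x^3 + 9x^2 + 27x + 27 = (x + 3)^3.

χ_A(x) = (x + 3)^3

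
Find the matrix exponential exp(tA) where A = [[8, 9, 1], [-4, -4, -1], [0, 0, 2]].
e^{tA} = [[(6*t + 1)*e^{2*t}, 9*t*e^{2*t}, t*(2 - 3*t)*e^{2*t}/2], [-4*t*e^{2*t}, (1 - 6*t)*e^{2*t}, t*(t - 1)*e^{2*t}], [0, 0, e^{2*t}]]

A has Jordan form J = [[2, 1, 0], [0, 2, 1], [0, 0, 2]] with A = PJP^{-1}, so e^{tA} = P e^{tJ} P^{-1}.

For a Jordan block J_k(λ), e^{tJ_k(λ)} = e^{λt} · (I + tN + t^2 N^2/2! + ... + t^{k-1} N^{k-1}/(k-1)!) where N is the nilpotent superdiagonal part.

Assembling the blocks and conjugating back gives the entries of e^{tA} as shown above.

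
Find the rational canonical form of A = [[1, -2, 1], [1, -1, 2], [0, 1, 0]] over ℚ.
The invariant factors of A (the non-unit diagonal entries of the Smith normal form of xI - A over ℚ[x]) are x^3 - x + 1, each dividing the next. The characteristic polynomial is their product, x^3 - x + 1.

The rational canonical form is the block-diagonal matrix of companion matrices C(f_i):
R = [[0, 0, -1], [1, 0, 1], [0, 1, 0]].

Note the characteristic polynomial does not split into linear factors over ℚ, so A has no Jordan form over ℚ; the rational canonical form exists over any field.

R = [[0, 0, -1], [1, 0, 1], [0, 1, 0]]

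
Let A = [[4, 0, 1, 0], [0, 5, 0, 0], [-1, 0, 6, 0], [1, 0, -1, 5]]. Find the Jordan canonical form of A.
The characteristic polynomial is det(xI - A) = (x - 5)^4, so the eigenvalues are 5 (algebraic multiplicity 4).

For λ = 5: rank(A - 5I) = 1, rank((A - 5I)^2) = 0. The eigenspace has dimension 4 - 1 = 3, so there are 3 Jordan blocks; the rank sequence gives block sizes [2, 1, 1].

Assembling the blocks gives the Jordan form J above.

J = [[5, 1, 0, 0], [0, 5, 0, 0], [0, 0, 5, 0], [0, 0, 0, 5]]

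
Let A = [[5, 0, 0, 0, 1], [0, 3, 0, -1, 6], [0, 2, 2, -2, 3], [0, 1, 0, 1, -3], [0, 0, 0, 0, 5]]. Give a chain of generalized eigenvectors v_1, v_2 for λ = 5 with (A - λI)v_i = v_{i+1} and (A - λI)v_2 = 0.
We seek v_1 ∈ ker((A - 5I)^2) \ ker(A - 5I), then set v_{i+1} = (A - 5I) v_i.

One such chain is v_1 = [[0, 3, 3, 0, 1]]^T, v_2 = [[1, 0, 0, 0, 0]]^T. Check: (A - 5I) v_2 = [[0, 0, 0, 0, 0]]^T = 0.

v_1 = [[0, 3, 3, 0, 1]]^T, v_2 = [[1, 0, 0, 0, 0]]^T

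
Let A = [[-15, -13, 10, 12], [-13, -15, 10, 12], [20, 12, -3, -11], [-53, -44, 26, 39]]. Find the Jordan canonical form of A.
J = [[-2, 1, 0, 0], [0, -2, 0, 0], [0, 0, 5, 1], [0, 0, 0, 5]]

The characteristic polynomial is det(xI - A) = (x - 5)^2(x + 2)^2, so the eigenvalues are -2 (algebraic multiplicity 2), 5 (algebraic multiplicity 2).

For λ = -2: rank(A + 2I) = 3, rank((A + 2I)^2) = 2. The eigenspace has dimension 4 - 3 = 1, so there is 1 Jordan block; the rank sequence gives block sizes [2].

For λ = 5: rank(A - 5I) = 3, rank((A - 5I)^2) = 2. The eigenspace has dimension 4 - 3 = 1, so there is 1 Jordan block; the rank sequence gives block sizes [2].

Assembling the blocks gives the Jordan form J above.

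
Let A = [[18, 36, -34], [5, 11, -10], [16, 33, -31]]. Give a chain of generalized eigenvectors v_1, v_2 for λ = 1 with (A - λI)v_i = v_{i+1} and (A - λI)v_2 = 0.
v_1 = [[0, 1, 1]]^T, v_2 = [[2, 0, 1]]^T

We seek v_1 ∈ ker((A - I)^2) \ ker(A - I), then set v_{i+1} = (A - I) v_i.

One such chain is v_1 = [[0, 1, 1]]^T, v_2 = [[2, 0, 1]]^T. Check: (A - I) v_2 = [[0, 0, 0]]^T = 0.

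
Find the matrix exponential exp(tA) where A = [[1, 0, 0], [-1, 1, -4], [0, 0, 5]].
A has Jordan form J = [[1, 1, 0], [0, 1, 0], [0, 0, 5]] with A = PJP^{-1}, so e^{tA} = P e^{tJ} P^{-1}.

For a Jordan block J_k(λ), e^{tJ_k(λ)} = e^{λt} · (I + tN + t^2 N^2/2! + ... + t^{k-1} N^{k-1}/(k-1)!) where N is the nilpotent superdiagonal part.

Assembling the blocks and conjugating back gives the entries of e^{tA} as shown above.

e^{tA} = [[e^{t}, 0, 0], [-t*e^{t}, e^{t}, -e^{5*t} + e^{t}], [0, 0, e^{5*t}]]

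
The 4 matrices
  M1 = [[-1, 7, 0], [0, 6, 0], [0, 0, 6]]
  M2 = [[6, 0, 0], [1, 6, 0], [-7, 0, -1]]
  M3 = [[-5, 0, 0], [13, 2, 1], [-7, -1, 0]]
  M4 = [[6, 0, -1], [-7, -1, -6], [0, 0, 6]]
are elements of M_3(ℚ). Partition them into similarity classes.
3 classes: {M1}, {M2, M4}, {M3}

Characteristic polynomials: χ_{M1} = (x - 6)^2(x + 1), χ_{M2} = (x - 6)^2(x + 1), χ_{M3} = (x - 1)^2(x + 5), χ_{M4} = (x - 6)^2(x + 1).

{M1}: invariant factors x - 6, (x - 6)(x + 1).

{M2, M4}: invariant factors (x - 6)^2(x + 1).

{M3}: invariant factors (x - 1)^2(x + 5).

Matrices are similar if and only if their invariant-factor lists agree; the partition into similarity classes is {M1}, {M2, M4}, {M3}.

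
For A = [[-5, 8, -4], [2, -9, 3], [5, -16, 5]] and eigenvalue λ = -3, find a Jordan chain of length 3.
v_1 = [[-7, -7, -10]]^T, v_2 = [[-2, -2, -3]]^T, v_3 = [[0, -1, -2]]^T

We seek v_1 ∈ ker((A + 3I)^3) \ ker((A + 3I)^2), then set v_{i+1} = (A + 3I) v_i.

One such chain is v_1 = [[-7, -7, -10]]^T, v_2 = [[-2, -2, -3]]^T, v_3 = [[0, -1, -2]]^T. Check: (A + 3I) v_3 = [[0, 0, 0]]^T = 0.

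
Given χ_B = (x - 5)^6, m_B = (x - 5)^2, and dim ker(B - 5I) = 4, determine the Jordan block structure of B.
λ = 5: algebraic multiplicity 6 (exponent in χ_B), largest block size 2 (exponent in m_B), 4 blocks (geometric multiplicity). These force block sizes [2, 2, 1, 1].

Jordan blocks: (5, 2), (5, 2), (5, 1), (5, 1)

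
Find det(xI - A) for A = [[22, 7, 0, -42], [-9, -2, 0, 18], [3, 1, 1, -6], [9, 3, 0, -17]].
xI - A = [[x - 22, -7, 0, 42], [9, x + 2, 0, -18], [-3, -1, x - 1, 6], [-9, -3, 0, x + 17]].

Expanding det(xI - A) along the first row:
det(xI - A) = + (x - 22)·det([[x + 2, 0, -18], [-1, x - 1, 6], [-3, 0, x + 17]]) - (-7)·det([[9, 0, -18], [-3, x - 1, 6], [-9, 0, x + 17]]) + (0)·det([[9, x + 2, -18], [-3, -1, 6], [-9, -3, x + 17]]) - (42)·det([[9, x + 2, 0], [-3, -1, x - 1], [-9, -3, 0]]).

Evaluating gives χ_A(x) = x^4 - 4x^3 + 6x^2 - 4x + 1 = (x - 1)^4.

χ_A(x) = (x - 1)^4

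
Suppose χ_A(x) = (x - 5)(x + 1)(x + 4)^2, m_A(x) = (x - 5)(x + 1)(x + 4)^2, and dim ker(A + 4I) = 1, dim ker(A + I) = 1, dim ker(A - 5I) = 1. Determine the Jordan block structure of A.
λ = -4: algebraic multiplicity 2 (exponent in χ_A), largest block size 2 (exponent in m_A), 1 block (geometric multiplicity). This forces block sizes [2].
λ = -1: algebraic multiplicity 1 (exponent in χ_A), largest block size 1 (exponent in m_A), 1 block (geometric multiplicity). This forces block sizes [1].
λ = 5: algebraic multiplicity 1 (exponent in χ_A), largest block size 1 (exponent in m_A), 1 block (geometric multiplicity). This forces block sizes [1].

Jordan blocks: (-4, 2), (-1, 1), (5, 1)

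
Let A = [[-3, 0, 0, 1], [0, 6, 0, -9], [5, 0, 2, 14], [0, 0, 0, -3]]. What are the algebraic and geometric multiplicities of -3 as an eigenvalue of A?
The characteristic polynomial is (x - 6)(x - 2)(x + 3)^2, so the factor x + 3 appears with exponent 2: the algebraic multiplicity is 2.

rank(A + 3I) = 3, so the eigenspace has dimension 4 - 3 = 1: the geometric multiplicity is 1.

Since 1 < 2, A is not diagonalizable.

algebraic multiplicity 2, geometric multiplicity 1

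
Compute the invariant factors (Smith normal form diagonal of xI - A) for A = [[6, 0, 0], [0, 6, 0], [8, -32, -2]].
x - 6, (x - 6)(x + 2)

The Jordan structure of A has elementary divisors (x + 2), (x - 6), (x - 6). Arranging the block sizes at each eigenvalue in decreasing order and taking row products gives the invariant factors.

Invariant factors (smallest first, each dividing the next): x - 6, (x - 6)(x + 2).

Check: the last factor (x - 6)(x + 2) is the minimal polynomial, and the product (x - 6)^2(x + 2) is the characteristic polynomial.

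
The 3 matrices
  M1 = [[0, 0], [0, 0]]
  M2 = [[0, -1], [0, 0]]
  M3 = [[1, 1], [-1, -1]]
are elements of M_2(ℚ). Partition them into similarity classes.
2 classes: {M1}, {M2, M3}

Characteristic polynomials: χ_{M1} = x^2, χ_{M2} = x^2, χ_{M3} = x^2.

{M1}: invariant factors x, x.

{M2, M3}: invariant factors x^2.

Matrices are similar if and only if their invariant-factor lists agree; the partition into similarity classes is {M1}, {M2, M3}.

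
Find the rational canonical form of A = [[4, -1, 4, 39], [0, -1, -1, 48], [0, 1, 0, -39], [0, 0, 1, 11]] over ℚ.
The invariant factors of A (the non-unit diagonal entries of the Smith normal form of xI - A over ℚ[x]) are x - 4, (x - 5)(x - 4)(x - 1), each dividing the next. The characteristic polynomial is their product, (x - 5)(x - 4)^2(x - 1).

The rational canonical form is the block-diagonal matrix of companion matrices C(f_i):
R = [[4, 0, 0, 0], [0, 0, 0, 20], [0, 1, 0, -29], [0, 0, 1, 10]].

R = [[4, 0, 0, 0], [0, 0, 0, 20], [0, 1, 0, -29], [0, 0, 1, 10]]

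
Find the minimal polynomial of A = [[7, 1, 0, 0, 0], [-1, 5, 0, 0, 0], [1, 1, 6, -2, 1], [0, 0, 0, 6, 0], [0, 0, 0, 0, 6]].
m_A(x) = (x - 6)^2

The characteristic polynomial factors as (x - 6)^5. The minimal polynomial is ∏(x - λ)^{k_λ} where k_λ is the size of the largest Jordan block at λ.

For λ = 6: rank(A - 6I) = 2, and the largest Jordan block has size 2 (the smallest k with rank((A - 6I)^k) = rank((A - 6I)^(k+1))).

So m_A(x) = (x - 6)^2.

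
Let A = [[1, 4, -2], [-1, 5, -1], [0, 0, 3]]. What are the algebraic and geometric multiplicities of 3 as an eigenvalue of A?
algebraic multiplicity 3, geometric multiplicity 2

The characteristic polynomial is (x - 3)^3, so the factor x - 3 appears with exponent 3: the algebraic multiplicity is 3.

rank(A - 3I) = 1, so the eigenspace has dimension 3 - 1 = 2: the geometric multiplicity is 2.

Since 2 < 3, A is not diagonalizable.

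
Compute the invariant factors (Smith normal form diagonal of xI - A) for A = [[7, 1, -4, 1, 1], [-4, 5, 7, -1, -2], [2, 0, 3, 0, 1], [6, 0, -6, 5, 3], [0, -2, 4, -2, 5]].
The Jordan structure of A has elementary divisors (x - 5)^3, (x - 5)^2. Arranging the block sizes at each eigenvalue in decreasing order and taking row products gives the invariant factors.

Invariant factors (smallest first, each dividing the next): (x - 5)^2, (x - 5)^3.

Check: the last factor (x - 5)^3 is the minimal polynomial, and the product (x - 5)^5 is the characteristic polynomial.

(x - 5)^2, (x - 5)^3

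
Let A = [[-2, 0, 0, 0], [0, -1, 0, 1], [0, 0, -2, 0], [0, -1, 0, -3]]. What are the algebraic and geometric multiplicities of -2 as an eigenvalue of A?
algebraic multiplicity 4, geometric multiplicity 3

The characteristic polynomial is (x + 2)^4, so the factor x + 2 appears with exponent 4: the algebraic multiplicity is 4.

rank(A + 2I) = 1, so the eigenspace has dimension 4 - 1 = 3: the geometric multiplicity is 3.

Since 3 < 4, A is not diagonalizable.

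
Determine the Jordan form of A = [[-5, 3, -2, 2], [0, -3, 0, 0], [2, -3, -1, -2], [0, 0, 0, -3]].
The characteristic polynomial is det(xI - A) = (x + 3)^4, so the eigenvalues are -3 (algebraic multiplicity 4).

For λ = -3: rank(A + 3I) = 1, rank((A + 3I)^2) = 0. The eigenspace has dimension 4 - 1 = 3, so there are 3 Jordan blocks; the rank sequence gives block sizes [2, 1, 1].

Assembling the blocks gives the Jordan form J above.

J = [[-3, 1, 0, 0], [0, -3, 0, 0], [0, 0, -3, 0], [0, 0, 0, -3]]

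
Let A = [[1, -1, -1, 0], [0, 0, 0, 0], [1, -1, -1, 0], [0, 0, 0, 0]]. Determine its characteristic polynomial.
xI - A = [[x - 1, 1, 1, 0], [0, x, 0, 0], [-1, 1, x + 1, 0], [0, 0, 0, x]].

Expanding det(xI - A) along the first row:
det(xI - A) = + (x - 1)·det([[x, 0, 0], [1, x + 1, 0], [0, 0, x]]) - (1)·det([[0, 0, 0], [-1, x + 1, 0], [0, 0, x]]) + (1)·det([[0, x, 0], [-1, 1, 0], [0, 0, x]]) - (0)·det([[0, x, 0], [-1, 1, x + 1], [0, 0, 0]]).

Evaluating gives χ_A(x) = x^4.

χ_A(x) = x^4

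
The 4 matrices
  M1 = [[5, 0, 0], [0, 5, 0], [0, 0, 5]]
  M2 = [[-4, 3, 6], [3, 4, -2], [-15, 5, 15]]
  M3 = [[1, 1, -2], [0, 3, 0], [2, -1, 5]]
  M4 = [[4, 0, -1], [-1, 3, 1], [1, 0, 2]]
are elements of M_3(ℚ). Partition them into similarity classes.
3 classes: {M1}, {M2}, {M3, M4}

Characteristic polynomials: χ_{M1} = (x - 5)^3, χ_{M2} = (x - 5)^3, χ_{M3} = (x - 3)^3, χ_{M4} = (x - 3)^3.

{M1}: invariant factors x - 5, x - 5, x - 5.

{M2}: invariant factors x - 5, (x - 5)^2.

{M3, M4}: invariant factors x - 3, (x - 3)^2.

Matrices are similar if and only if their invariant-factor lists agree; the partition into similarity classes is {M1}, {M2}, {M3, M4}.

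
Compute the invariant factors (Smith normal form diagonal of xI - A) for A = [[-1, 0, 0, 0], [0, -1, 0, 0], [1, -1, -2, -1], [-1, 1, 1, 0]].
x + 1, x + 1, (x + 1)^2

The Jordan structure of A has elementary divisors (x + 1)^2, (x + 1), (x + 1). Arranging the block sizes at each eigenvalue in decreasing order and taking row products gives the invariant factors.

Invariant factors (smallest first, each dividing the next): x + 1, x + 1, (x + 1)^2.

Check: the last factor (x + 1)^2 is the minimal polynomial, and the product (x + 1)^4 is the characteristic polynomial.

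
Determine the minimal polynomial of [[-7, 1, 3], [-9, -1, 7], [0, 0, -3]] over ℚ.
m_A(x) = (x + 3)(x + 4)^2

The characteristic polynomial factors as (x + 3)(x + 4)^2. The minimal polynomial is ∏(x - λ)^{k_λ} where k_λ is the size of the largest Jordan block at λ.

For λ = -4: rank(A + 4I) = 2, and the largest Jordan block has size 2 (the smallest k with rank((A + 4I)^k) = rank((A + 4I)^(k+1))).
For λ = -3: rank(A + 3I) = 2, and the largest Jordan block has size 1 (the smallest k with rank((A + 3I)^k) = rank((A + 3I)^(k+1))).

So m_A(x) = (x + 3)(x + 4)^2.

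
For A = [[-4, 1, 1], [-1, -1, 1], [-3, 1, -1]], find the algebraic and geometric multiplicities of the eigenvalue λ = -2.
The characteristic polynomial is (x + 2)^3, so the factor x + 2 appears with exponent 3: the algebraic multiplicity is 3.

rank(A + 2I) = 2, so the eigenspace has dimension 3 - 2 = 1: the geometric multiplicity is 1.

Since 1 < 3, A is not diagonalizable.

algebraic multiplicity 3, geometric multiplicity 1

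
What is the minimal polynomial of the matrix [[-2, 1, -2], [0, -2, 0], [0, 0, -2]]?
m_A(x) = (x + 2)^2

The characteristic polynomial factors as (x + 2)^3. The minimal polynomial is ∏(x - λ)^{k_λ} where k_λ is the size of the largest Jordan block at λ.

For λ = -2: rank(A + 2I) = 1, and the largest Jordan block has size 2 (the smallest k with rank((A + 2I)^k) = rank((A + 2I)^(k+1))).

So m_A(x) = (x + 2)^2.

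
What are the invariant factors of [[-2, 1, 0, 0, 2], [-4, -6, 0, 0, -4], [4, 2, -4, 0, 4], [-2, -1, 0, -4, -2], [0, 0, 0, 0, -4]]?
The Jordan structure of A has elementary divisors (x + 4)^2, (x + 4), (x + 4), (x + 4). Arranging the block sizes at each eigenvalue in decreasing order and taking row products gives the invariant factors.

Invariant factors (smallest first, each dividing the next): x + 4, x + 4, x + 4, (x + 4)^2.

Check: the last factor (x + 4)^2 is the minimal polynomial, and the product (x + 4)^5 is the characteristic polynomial.

x + 4, x + 4, x + 4, (x + 4)^2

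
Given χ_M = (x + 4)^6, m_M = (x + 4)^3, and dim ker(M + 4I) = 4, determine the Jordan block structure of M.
Jordan blocks: (-4, 3), (-4, 1), (-4, 1), (-4, 1)

λ = -4: algebraic multiplicity 6 (exponent in χ_M), largest block size 3 (exponent in m_M), 4 blocks (geometric multiplicity). These force block sizes [3, 1, 1, 1].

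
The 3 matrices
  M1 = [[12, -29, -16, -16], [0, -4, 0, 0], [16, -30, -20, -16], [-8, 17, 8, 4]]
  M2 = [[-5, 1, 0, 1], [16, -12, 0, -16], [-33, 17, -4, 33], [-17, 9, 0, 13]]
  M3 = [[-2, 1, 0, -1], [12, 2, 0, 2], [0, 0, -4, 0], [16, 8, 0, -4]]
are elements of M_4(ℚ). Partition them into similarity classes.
Characteristic polynomials: χ_{M1} = (x - 4)(x + 4)^3, χ_{M2} = (x - 4)(x + 4)^3, χ_{M3} = (x - 4)(x + 4)^3.

{M1, M2, M3}: invariant factors x + 4, (x - 4)(x + 4)^2.

Matrices are similar if and only if their invariant-factor lists agree; the partition into similarity classes is {M1, M2, M3}.

1 class: {M1, M2, M3}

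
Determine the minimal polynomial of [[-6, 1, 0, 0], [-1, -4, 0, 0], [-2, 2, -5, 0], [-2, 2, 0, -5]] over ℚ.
m_A(x) = (x + 5)^2

The characteristic polynomial factors as (x + 5)^4. The minimal polynomial is ∏(x - λ)^{k_λ} where k_λ is the size of the largest Jordan block at λ.

For λ = -5: rank(A + 5I) = 1, and the largest Jordan block has size 2 (the smallest k with rank((A + 5I)^k) = rank((A + 5I)^(k+1))).

So m_A(x) = (x + 5)^2.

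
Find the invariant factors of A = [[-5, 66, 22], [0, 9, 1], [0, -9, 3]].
The Jordan structure of A has elementary divisors (x + 5), (x - 6)^2. Arranging the block sizes at each eigenvalue in decreasing order and taking row products gives the invariant factors.

Invariant factors (smallest first, each dividing the next): (x - 6)^2(x + 5).

Check: the last factor (x - 6)^2(x + 5) is the minimal polynomial, and the product (x - 6)^2(x + 5) is the characteristic polynomial.

(x - 6)^2(x + 5)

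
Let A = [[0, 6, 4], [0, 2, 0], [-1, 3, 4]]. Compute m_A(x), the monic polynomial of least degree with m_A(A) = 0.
The characteristic polynomial factors as (x - 2)^3. The minimal polynomial is ∏(x - λ)^{k_λ} where k_λ is the size of the largest Jordan block at λ.

For λ = 2: rank(A - 2I) = 1, and the largest Jordan block has size 2 (the smallest k with rank((A - 2I)^k) = rank((A - 2I)^(k+1))).

So m_A(x) = (x - 2)^2.

m_A(x) = (x - 2)^2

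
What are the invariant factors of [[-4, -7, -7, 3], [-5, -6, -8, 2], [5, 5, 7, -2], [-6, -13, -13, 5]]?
The Jordan structure of A has elementary divisors (x + 1)^2, (x - 2)^2. Arranging the block sizes at each eigenvalue in decreasing order and taking row products gives the invariant factors.

Invariant factors (smallest first, each dividing the next): (x - 2)^2(x + 1)^2.

Check: the last factor (x - 2)^2(x + 1)^2 is the minimal polynomial, and the product (x - 2)^2(x + 1)^2 is the characteristic polynomial.

(x - 2)^2(x + 1)^2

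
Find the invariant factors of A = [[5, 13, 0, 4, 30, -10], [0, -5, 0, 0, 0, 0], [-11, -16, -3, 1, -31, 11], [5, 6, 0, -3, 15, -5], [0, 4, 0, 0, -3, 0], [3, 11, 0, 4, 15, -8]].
x + 3, (x - 2)(x + 3)^2(x + 5)^2

The Jordan structure of A has elementary divisors (x + 5)^2, (x + 3)^2, (x + 3), (x - 2). Arranging the block sizes at each eigenvalue in decreasing order and taking row products gives the invariant factors.

Invariant factors (smallest first, each dividing the next): x + 3, (x - 2)(x + 3)^2(x + 5)^2.

Check: the last factor (x - 2)(x + 3)^2(x + 5)^2 is the minimal polynomial, and the product (x - 2)(x + 3)^3(x + 5)^2 is the characteristic polynomial.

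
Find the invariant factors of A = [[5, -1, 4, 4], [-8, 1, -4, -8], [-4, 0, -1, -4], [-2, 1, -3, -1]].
(x - 1)^2, (x - 1)^2

The Jordan structure of A has elementary divisors (x - 1)^2, (x - 1)^2. Arranging the block sizes at each eigenvalue in decreasing order and taking row products gives the invariant factors.

Invariant factors (smallest first, each dividing the next): (x - 1)^2, (x - 1)^2.

Check: the last factor (x - 1)^2 is the minimal polynomial, and the product (x - 1)^4 is the characteristic polynomial.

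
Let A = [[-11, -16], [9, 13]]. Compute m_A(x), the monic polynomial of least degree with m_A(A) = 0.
The characteristic polynomial factors as (x - 1)^2. The minimal polynomial is ∏(x - λ)^{k_λ} where k_λ is the size of the largest Jordan block at λ.

For λ = 1: rank(A - I) = 1, and the largest Jordan block has size 2 (the smallest k with rank((A - I)^k) = rank((A - I)^(k+1))).

So m_A(x) = (x - 1)^2.

m_A(x) = (x - 1)^2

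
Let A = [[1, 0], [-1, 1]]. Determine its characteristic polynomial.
xI - A = [[x - 1, 0], [1, x - 1]].

Expanding det(xI - A) along the first row:
det(xI - A) = + (x - 1)·det([[x - 1]]) - (0)·det([[1]]).

Evaluating gives χ_A(x) = x^2 - 2x + 1 = (x - 1)^2.

χ_A(x) = (x - 1)^2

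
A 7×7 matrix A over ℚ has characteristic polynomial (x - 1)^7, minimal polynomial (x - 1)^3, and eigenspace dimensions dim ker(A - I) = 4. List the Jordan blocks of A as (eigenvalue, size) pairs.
Jordan blocks: (1, 3), (1, 2), (1, 1), (1, 1)

λ = 1: algebraic multiplicity 7 (exponent in χ_A), largest block size 3 (exponent in m_A), 4 blocks (geometric multiplicity). These force block sizes [3, 2, 1, 1].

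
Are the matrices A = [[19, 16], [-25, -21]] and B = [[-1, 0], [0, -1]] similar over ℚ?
No.

Both have characteristic polynomial (x + 1)^2, but the minimal polynomial of A is (x + 1)^2 while the minimal polynomial of B is x + 1. The minimal polynomial is a similarity invariant, so A and B are not similar.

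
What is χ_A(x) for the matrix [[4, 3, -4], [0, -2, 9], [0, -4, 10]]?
χ_A(x) = (x - 4)^3

xI - A = [[x - 4, -3, 4], [0, x + 2, -9], [0, 4, x - 10]].

Expanding det(xI - A) along the first row:
det(xI - A) = + (x - 4)·det([[x + 2, -9], [4, x - 10]]) - (-3)·det([[0, -9], [0, x - 10]]) + (4)·det([[0, x + 2], [0, 4]]).

Evaluating gives χ_A(x) = x^3 - 12x^2 + 48x - 64 = (x - 4)^3.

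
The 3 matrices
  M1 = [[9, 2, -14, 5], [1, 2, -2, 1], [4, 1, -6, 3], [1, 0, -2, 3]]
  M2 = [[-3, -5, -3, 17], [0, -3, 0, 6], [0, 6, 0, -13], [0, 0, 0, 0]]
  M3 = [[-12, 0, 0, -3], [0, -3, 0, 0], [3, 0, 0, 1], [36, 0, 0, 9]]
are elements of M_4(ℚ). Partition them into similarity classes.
3 classes: {M1}, {M2}, {M3}

Characteristic polynomials: χ_{M1} = (x - 2)^4, χ_{M2} = x^2(x + 3)^2, χ_{M3} = x^2(x + 3)^2.

{M1}: invariant factors (x - 2)^2, (x - 2)^2.

{M2}: invariant factors x^2(x + 3)^2.

{M3}: invariant factors x + 3, x^2(x + 3).

Matrices are similar if and only if their invariant-factor lists agree; the partition into similarity classes is {M1}, {M2}, {M3}.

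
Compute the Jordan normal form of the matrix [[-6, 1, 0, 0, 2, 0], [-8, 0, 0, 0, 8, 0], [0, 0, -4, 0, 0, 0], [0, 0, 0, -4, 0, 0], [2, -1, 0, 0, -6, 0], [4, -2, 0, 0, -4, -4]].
J = [[-4, 1, 0, 0, 0, 0], [0, -4, 0, 0, 0, 0], [0, 0, -4, 0, 0, 0], [0, 0, 0, -4, 0, 0], [0, 0, 0, 0, -4, 0], [0, 0, 0, 0, 0, -4]]

The characteristic polynomial is det(xI - A) = (x + 4)^6, so the eigenvalues are -4 (algebraic multiplicity 6).

For λ = -4: rank(A + 4I) = 1, rank((A + 4I)^2) = 0. The eigenspace has dimension 6 - 1 = 5, so there are 5 Jordan blocks; the rank sequence gives block sizes [2, 1, 1, 1, 1].

Assembling the blocks gives the Jordan form J above.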